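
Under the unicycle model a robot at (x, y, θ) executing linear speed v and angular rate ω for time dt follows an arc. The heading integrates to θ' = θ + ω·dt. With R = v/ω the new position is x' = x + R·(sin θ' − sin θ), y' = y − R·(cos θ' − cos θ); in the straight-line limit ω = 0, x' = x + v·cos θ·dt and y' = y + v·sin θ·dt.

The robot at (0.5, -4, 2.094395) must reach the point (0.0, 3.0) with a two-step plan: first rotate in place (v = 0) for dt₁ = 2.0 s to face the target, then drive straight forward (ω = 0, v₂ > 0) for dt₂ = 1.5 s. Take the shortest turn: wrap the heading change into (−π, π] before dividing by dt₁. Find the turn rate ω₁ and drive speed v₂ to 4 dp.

heading to target = atan2(3−-4, 0−0.5) = 1.6421
Δθ = wrap(1.6421 − 2.0944) = -0.4523; ω₁ = Δθ/dt₁ = -0.2261
distance = √((0−0.5)² + (3−-4)²) = 7.0178; v₂ = distance/dt₂ = 4.6786

ω₁ = -0.2261, v₂ = 4.6786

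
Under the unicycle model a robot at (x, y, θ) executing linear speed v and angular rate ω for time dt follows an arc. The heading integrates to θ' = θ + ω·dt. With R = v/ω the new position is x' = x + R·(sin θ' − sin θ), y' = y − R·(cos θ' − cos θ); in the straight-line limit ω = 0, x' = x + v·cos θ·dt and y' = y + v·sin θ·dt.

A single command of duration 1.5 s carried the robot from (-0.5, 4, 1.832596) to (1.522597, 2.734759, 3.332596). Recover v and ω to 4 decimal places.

Δθ = 3.332596 − 1.832596 = 1.500000
ω = Δθ/dt = 1.500000/1.5 = 1.0000
R = Δx/(sin θ' − sin θ) = -1.7500
v = R·ω = -1.7500·1.0000 = -1.7500

v = -1.7500, ω = 1.0000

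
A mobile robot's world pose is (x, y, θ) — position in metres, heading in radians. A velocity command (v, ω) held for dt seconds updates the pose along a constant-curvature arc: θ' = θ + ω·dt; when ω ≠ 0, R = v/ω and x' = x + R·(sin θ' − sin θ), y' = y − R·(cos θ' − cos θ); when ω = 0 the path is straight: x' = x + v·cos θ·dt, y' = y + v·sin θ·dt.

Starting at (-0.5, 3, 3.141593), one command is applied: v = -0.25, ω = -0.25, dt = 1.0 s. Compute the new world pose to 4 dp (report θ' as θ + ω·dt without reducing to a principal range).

θ' = 3.1416 + -0.25·1.0 = 2.8916
R = v/ω = -0.25/-0.25 = 1.0000
x' = -0.5 + 1.0000·(sin 2.8916 − sin 3.1416) = -0.2526
y' = 3 − 1.0000·(cos 2.8916 − cos 3.1416) = 2.9689

(-0.2526, 2.9689, 2.8916)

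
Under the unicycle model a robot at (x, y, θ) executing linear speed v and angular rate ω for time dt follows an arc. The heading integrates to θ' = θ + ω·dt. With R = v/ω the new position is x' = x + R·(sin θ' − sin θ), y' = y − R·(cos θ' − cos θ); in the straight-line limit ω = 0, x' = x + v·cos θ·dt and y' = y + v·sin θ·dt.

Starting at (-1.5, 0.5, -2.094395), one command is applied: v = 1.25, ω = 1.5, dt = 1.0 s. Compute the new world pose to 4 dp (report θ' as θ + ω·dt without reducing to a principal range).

(-1.2450, -0.6071, -0.5944)

θ' = -2.0944 + 1.5·1.0 = -0.5944
R = v/ω = 1.25/1.5 = 0.8333
x' = -1.5 + 0.8333·(sin -0.5944 − sin -2.0944) = -1.2450
y' = 0.5 − 0.8333·(cos -0.5944 − cos -2.0944) = -0.6071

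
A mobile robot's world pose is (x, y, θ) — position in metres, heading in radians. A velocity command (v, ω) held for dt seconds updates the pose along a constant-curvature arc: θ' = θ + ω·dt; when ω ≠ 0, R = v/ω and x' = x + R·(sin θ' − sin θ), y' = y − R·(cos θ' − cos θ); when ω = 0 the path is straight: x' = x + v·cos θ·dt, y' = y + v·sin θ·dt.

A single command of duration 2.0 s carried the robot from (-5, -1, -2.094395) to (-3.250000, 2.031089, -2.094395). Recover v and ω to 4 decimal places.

Δθ = -2.094395 − -2.094395 = 0.000000
ω = Δθ/dt = 0.000000/2.0 = 0.0000
ω = 0 → v = (Δx·cos θ + Δy·sin θ)/dt = -1.7500

v = -1.7500, ω = 0.0000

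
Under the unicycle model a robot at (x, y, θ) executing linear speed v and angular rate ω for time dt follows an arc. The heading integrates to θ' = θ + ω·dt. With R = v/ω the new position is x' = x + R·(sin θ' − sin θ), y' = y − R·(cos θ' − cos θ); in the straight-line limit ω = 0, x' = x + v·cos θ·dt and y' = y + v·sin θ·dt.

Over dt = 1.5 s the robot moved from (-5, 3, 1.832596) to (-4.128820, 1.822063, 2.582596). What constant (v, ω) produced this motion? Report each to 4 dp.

v = -1.0000, ω = 0.5000

Δθ = 2.582596 − 1.832596 = 0.750000
ω = Δθ/dt = 0.750000/1.5 = 0.5000
R = −Δy/(cos θ' − cos θ) = -2.0000
v = R·ω = -2.0000·0.5000 = -1.0000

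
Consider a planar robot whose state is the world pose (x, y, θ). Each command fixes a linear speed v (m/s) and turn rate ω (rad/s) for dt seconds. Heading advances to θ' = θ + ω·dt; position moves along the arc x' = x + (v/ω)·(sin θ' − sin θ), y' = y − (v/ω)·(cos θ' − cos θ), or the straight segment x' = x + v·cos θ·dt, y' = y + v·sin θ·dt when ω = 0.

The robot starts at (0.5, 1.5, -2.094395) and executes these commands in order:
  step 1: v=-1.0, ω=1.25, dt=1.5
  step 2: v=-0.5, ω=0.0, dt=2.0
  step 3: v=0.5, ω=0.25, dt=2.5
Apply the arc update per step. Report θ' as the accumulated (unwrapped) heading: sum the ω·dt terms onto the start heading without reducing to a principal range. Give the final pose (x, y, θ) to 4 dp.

(0.2297, 3.0128, 0.4056)

step 1: θ'=-0.2194 (R=-0.8000) → pose (-0.0187, 2.6808, -0.2194)
step 2: θ'=-0.2194 (straight) → pose (-0.9947, 2.8985, -0.2194)
step 3: θ'=0.4056 (R=2.0000) → pose (0.2297, 3.0128, 0.4056)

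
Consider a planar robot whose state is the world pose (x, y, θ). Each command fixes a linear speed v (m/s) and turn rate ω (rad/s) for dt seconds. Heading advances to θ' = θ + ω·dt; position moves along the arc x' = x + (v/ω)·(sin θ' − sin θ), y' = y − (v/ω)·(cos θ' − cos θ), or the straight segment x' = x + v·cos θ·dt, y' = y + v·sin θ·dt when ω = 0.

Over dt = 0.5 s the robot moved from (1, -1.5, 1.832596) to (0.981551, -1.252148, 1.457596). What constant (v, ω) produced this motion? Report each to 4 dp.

v = 0.5000, ω = -0.7500

Δθ = 1.457596 − 1.832596 = -0.375000
ω = Δθ/dt = -0.375000/0.5 = -0.7500
R = −Δy/(cos θ' − cos θ) = -0.6667
v = R·ω = -0.6667·-0.7500 = 0.5000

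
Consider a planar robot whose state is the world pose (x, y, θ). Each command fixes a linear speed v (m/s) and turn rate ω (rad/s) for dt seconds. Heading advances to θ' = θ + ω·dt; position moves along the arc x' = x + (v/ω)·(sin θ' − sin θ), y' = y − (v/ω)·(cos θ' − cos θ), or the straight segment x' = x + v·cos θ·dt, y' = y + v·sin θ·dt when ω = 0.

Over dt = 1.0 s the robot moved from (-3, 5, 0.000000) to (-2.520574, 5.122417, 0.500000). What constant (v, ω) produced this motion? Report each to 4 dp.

v = 0.5000, ω = 0.5000

Δθ = 0.500000 − 0.000000 = 0.500000
ω = Δθ/dt = 0.500000/1.0 = 0.5000
R = Δx/(sin θ' − sin θ) = 1.0000
v = R·ω = 1.0000·0.5000 = 0.5000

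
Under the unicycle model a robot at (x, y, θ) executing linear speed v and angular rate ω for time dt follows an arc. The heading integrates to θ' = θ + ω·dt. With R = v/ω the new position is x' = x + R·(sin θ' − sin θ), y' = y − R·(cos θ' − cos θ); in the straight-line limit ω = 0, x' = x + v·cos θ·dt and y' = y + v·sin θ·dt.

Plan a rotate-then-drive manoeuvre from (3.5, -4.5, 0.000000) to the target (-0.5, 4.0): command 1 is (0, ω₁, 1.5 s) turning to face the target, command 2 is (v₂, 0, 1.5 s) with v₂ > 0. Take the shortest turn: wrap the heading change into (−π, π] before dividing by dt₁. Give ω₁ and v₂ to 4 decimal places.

heading to target = atan2(4−-4.5, -0.5−3.5) = 2.0106
Δθ = wrap(2.0106 − 0.0000) = 2.0106; ω₁ = Δθ/dt₁ = 1.3404
distance = √((-0.5−3.5)² + (4−-4.5)²) = 9.3941; v₂ = distance/dt₂ = 6.2628

ω₁ = 1.3404, v₂ = 6.2628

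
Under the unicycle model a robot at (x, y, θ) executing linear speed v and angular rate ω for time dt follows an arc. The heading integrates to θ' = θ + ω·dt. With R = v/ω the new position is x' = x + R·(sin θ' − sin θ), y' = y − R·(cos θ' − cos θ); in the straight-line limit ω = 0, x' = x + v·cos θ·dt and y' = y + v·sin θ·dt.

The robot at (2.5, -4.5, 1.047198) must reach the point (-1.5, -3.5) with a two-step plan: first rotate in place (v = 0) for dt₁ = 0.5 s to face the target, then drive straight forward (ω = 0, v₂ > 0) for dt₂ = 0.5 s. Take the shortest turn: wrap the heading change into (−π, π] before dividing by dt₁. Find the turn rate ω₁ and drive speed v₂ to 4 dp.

heading to target = atan2(-3.5−-4.5, -1.5−2.5) = 2.8966
Δθ = wrap(2.8966 − 1.0472) = 1.8494; ω₁ = Δθ/dt₁ = 3.6988
distance = √((-1.5−2.5)² + (-3.5−-4.5)²) = 4.1231; v₂ = distance/dt₂ = 8.2462

ω₁ = 3.6988, v₂ = 8.2462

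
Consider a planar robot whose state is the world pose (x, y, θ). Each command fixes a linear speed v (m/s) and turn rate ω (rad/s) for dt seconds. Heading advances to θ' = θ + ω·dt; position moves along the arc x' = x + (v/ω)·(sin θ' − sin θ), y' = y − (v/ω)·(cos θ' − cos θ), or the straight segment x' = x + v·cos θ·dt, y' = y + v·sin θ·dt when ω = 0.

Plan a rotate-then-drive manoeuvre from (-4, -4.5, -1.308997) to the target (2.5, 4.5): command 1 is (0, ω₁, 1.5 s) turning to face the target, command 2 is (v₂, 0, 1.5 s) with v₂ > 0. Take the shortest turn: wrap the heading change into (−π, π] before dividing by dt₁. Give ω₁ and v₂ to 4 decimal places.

heading to target = atan2(4.5−-4.5, 2.5−-4) = 0.9453
Δθ = wrap(0.9453 − -1.3090) = 2.2543; ω₁ = Δθ/dt₁ = 1.5029
distance = √((2.5−-4)² + (4.5−-4.5)²) = 11.1018; v₂ = distance/dt₂ = 7.4012

ω₁ = 1.5029, v₂ = 7.4012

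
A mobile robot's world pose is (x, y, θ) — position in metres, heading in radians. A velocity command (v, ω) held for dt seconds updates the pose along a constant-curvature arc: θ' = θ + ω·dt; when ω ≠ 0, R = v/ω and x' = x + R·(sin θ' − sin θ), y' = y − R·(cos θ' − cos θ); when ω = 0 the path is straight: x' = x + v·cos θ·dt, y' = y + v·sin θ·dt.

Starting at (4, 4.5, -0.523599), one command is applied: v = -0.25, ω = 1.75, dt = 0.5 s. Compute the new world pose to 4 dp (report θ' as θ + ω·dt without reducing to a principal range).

(3.8794, 4.5104, 0.3514)

θ' = -0.5236 + 1.75·0.5 = 0.3514
R = v/ω = -0.25/1.75 = -0.1429
x' = 4 + -0.1429·(sin 0.3514 − sin -0.5236) = 3.8794
y' = 4.5 − -0.1429·(cos 0.3514 − cos -0.5236) = 4.5104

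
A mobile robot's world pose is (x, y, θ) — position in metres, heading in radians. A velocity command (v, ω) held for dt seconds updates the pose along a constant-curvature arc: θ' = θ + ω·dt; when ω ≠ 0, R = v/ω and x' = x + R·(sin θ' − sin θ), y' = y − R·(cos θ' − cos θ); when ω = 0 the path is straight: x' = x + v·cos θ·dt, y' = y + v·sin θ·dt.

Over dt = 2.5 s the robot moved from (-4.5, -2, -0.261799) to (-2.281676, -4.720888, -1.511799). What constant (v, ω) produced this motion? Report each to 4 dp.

v = 1.5000, ω = -0.5000

Δθ = -1.511799 − -0.261799 = -1.250000
ω = Δθ/dt = -1.250000/2.5 = -0.5000
R = −Δy/(cos θ' − cos θ) = -3.0000
v = R·ω = -3.0000·-0.5000 = 1.5000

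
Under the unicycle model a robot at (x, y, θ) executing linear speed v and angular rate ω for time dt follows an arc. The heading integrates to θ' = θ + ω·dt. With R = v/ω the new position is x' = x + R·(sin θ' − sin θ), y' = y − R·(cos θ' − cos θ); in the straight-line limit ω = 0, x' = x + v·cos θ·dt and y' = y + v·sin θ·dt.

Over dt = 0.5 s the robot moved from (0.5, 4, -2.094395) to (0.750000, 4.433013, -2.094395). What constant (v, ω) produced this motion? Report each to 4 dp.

v = -1.0000, ω = 0.0000

Δθ = -2.094395 − -2.094395 = 0.000000
ω = Δθ/dt = 0.000000/0.5 = 0.0000
ω = 0 → v = (Δx·cos θ + Δy·sin θ)/dt = -1.0000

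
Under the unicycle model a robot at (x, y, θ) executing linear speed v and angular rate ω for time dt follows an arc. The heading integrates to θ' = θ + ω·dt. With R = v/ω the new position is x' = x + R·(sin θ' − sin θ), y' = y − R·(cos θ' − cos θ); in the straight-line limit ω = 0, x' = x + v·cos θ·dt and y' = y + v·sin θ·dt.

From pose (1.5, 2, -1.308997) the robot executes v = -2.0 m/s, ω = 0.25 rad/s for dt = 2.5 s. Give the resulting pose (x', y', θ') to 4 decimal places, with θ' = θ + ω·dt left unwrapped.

θ' = -1.3090 + 0.25·2.5 = -0.6840
R = v/ω = -2.0/0.25 = -8.0000
x' = 1.5 + -8.0000·(sin -0.6840 − sin -1.3090) = -1.1722
y' = 2 − -8.0000·(cos -0.6840 − cos -1.3090) = 6.1299

(-1.1722, 6.1299, -0.6840)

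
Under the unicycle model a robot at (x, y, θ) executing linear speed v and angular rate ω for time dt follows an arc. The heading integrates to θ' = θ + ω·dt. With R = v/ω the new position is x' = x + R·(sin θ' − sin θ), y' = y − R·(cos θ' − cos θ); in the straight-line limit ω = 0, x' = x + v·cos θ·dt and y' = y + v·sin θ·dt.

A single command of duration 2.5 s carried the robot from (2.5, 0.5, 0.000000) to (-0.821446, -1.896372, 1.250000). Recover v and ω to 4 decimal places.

Δθ = 1.250000 − 0.000000 = 1.250000
ω = Δθ/dt = 1.250000/2.5 = 0.5000
R = Δx/(sin θ' − sin θ) = -3.5000
v = R·ω = -3.5000·0.5000 = -1.7500

v = -1.7500, ω = 0.5000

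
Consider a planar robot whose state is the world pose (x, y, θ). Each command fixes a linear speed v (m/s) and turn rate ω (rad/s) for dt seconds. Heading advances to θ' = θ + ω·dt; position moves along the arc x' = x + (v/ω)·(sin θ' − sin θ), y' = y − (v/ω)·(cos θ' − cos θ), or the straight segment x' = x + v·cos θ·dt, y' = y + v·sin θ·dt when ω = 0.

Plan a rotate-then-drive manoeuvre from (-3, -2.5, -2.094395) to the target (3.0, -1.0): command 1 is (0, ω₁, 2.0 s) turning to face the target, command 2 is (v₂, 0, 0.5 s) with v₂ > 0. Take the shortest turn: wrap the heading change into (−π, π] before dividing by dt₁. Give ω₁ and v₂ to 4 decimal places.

heading to target = atan2(-1−-2.5, 3−-3) = 0.2450
Δθ = wrap(0.2450 − -2.0944) = 2.3394; ω₁ = Δθ/dt₁ = 1.1697
distance = √((3−-3)² + (-1−-2.5)²) = 6.1847; v₂ = distance/dt₂ = 12.3693

ω₁ = 1.1697, v₂ = 12.3693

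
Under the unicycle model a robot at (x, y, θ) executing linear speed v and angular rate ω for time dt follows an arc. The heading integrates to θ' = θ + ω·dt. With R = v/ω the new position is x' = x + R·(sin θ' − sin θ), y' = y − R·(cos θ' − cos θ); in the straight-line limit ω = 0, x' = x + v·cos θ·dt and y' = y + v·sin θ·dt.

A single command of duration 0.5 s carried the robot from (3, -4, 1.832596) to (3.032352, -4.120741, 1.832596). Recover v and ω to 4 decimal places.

Δθ = 1.832596 − 1.832596 = 0.000000
ω = Δθ/dt = 0.000000/0.5 = 0.0000
ω = 0 → v = (Δx·cos θ + Δy·sin θ)/dt = -0.2500

v = -0.2500, ω = 0.0000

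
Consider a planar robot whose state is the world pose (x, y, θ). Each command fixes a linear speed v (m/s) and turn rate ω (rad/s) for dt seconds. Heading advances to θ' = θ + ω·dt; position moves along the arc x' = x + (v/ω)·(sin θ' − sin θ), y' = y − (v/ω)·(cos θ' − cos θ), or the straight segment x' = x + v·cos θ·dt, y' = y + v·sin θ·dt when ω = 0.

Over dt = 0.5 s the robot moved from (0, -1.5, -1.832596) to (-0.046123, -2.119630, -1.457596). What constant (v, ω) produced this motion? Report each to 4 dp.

Δθ = -1.457596 − -1.832596 = 0.375000
ω = Δθ/dt = 0.375000/0.5 = 0.7500
R = −Δy/(cos θ' − cos θ) = 1.6667
v = R·ω = 1.6667·0.7500 = 1.2500

v = 1.2500, ω = 0.7500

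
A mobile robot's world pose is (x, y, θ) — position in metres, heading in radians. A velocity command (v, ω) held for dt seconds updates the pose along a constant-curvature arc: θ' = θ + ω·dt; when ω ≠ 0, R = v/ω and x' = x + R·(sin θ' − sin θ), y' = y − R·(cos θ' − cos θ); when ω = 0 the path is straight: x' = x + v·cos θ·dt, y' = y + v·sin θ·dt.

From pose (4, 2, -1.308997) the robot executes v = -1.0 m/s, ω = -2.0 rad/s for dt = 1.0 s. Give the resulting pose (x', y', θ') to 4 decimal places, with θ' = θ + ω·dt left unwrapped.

(4.5663, 2.6224, -3.3090)

θ' = -1.3090 + -2.0·1.0 = -3.3090
R = v/ω = -1.0/-2.0 = 0.5000
x' = 4 + 0.5000·(sin -3.3090 − sin -1.3090) = 4.5663
y' = 2 − 0.5000·(cos -3.3090 − cos -1.3090) = 2.6224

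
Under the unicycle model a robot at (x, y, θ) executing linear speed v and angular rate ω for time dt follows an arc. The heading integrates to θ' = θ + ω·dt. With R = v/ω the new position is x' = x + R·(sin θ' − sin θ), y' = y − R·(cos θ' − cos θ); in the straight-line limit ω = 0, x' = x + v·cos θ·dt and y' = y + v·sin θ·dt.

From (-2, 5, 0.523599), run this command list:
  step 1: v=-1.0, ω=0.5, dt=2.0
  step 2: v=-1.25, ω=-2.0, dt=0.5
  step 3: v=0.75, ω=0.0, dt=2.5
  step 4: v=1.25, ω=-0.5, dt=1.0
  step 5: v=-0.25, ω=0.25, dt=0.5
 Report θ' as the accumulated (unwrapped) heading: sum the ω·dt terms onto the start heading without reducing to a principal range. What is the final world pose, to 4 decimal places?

step 1: θ'=1.5236 (R=-2.0000) → pose (-2.9978, 3.3623, 1.5236)
step 2: θ'=0.5236 (R=0.6250) → pose (-3.3096, 2.8505, 0.5236)
step 3: θ'=0.5236 (straight) → pose (-1.6858, 3.7880, 0.5236)
step 4: θ'=0.0236 (R=-2.5000) → pose (-0.4948, 4.1223, 0.0236)
step 5: θ'=0.1486 (R=-1.0000) → pose (-0.6192, 4.1115, 0.1486)

(-0.6192, 4.1115, 0.1486)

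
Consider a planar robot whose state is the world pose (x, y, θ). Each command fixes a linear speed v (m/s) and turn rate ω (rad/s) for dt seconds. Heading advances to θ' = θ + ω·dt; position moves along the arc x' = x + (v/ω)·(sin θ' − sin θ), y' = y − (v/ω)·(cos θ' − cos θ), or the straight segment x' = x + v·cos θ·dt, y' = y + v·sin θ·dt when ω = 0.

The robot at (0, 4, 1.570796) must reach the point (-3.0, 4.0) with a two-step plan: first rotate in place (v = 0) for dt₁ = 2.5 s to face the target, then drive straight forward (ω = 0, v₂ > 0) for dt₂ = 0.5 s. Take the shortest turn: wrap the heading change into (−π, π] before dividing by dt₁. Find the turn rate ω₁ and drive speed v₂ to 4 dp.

heading to target = atan2(4−4, -3−0) = 3.1416
Δθ = wrap(3.1416 − 1.5708) = 1.5708; ω₁ = Δθ/dt₁ = 0.6283
distance = √((-3−0)² + (4−4)²) = 3.0000; v₂ = distance/dt₂ = 6.0000

ω₁ = 0.6283, v₂ = 6.0000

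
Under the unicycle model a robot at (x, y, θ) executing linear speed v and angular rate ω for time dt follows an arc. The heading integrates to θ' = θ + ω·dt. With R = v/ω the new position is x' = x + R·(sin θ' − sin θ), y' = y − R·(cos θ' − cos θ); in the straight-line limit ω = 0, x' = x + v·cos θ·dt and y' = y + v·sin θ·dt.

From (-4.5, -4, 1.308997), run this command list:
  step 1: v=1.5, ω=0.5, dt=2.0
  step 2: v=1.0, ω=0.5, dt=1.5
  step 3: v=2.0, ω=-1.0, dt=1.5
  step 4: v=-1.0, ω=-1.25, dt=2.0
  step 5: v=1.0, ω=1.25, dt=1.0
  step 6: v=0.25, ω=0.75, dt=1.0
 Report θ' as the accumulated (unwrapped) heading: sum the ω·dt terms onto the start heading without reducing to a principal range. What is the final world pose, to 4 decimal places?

(-8.6954, 0.8610, 1.0590)

step 1: θ'=2.3090 (R=3.0000) → pose (-5.1787, -1.2047, 2.3090)
step 2: θ'=3.0590 (R=2.0000) → pose (-6.4931, -0.5574, 3.0590)
step 3: θ'=1.5590 (R=-2.0000) → pose (-8.3280, 1.4594, 1.5590)
step 4: θ'=-0.9410 (R=0.8000) → pose (-9.7744, 0.9976, -0.9410)
step 5: θ'=0.3090 (R=0.8000) → pose (-8.8846, 0.7067, 0.3090)
step 6: θ'=1.0590 (R=0.3333) → pose (-8.6954, 0.8610, 1.0590)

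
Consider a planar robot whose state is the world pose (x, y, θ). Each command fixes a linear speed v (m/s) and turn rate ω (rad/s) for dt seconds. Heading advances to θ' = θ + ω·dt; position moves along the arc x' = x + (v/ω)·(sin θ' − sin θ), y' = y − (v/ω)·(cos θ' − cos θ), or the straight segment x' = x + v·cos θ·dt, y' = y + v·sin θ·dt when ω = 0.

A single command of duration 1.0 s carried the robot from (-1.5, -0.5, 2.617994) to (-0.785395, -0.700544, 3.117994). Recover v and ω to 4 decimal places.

v = -0.7500, ω = 0.5000

Δθ = 3.117994 − 2.617994 = 0.500000
ω = Δθ/dt = 0.500000/1.0 = 0.5000
R = Δx/(sin θ' − sin θ) = -1.5000
v = R·ω = -1.5000·0.5000 = -0.7500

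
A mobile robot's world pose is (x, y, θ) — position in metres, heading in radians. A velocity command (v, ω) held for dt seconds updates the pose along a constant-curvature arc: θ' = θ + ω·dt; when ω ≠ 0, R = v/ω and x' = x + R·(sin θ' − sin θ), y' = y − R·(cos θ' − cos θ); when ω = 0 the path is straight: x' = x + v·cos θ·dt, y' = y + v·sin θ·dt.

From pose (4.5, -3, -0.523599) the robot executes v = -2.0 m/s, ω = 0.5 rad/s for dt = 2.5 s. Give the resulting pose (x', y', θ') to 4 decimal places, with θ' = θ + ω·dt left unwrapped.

(-0.1567, -3.4738, 0.7264)

θ' = -0.5236 + 0.5·2.5 = 0.7264
R = v/ω = -2.0/0.5 = -4.0000
x' = 4.5 + -4.0000·(sin 0.7264 − sin -0.5236) = -0.1567
y' = -3 − -4.0000·(cos 0.7264 − cos -0.5236) = -3.4738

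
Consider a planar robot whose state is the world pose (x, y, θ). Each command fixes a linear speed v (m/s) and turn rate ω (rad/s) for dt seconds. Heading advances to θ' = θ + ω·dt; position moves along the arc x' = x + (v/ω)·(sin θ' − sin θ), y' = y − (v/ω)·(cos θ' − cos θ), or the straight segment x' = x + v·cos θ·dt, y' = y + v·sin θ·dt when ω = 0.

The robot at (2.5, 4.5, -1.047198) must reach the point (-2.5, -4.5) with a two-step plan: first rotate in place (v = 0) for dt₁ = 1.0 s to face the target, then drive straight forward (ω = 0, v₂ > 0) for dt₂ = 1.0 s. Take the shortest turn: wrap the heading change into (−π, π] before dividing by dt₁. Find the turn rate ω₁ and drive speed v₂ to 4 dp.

heading to target = atan2(-4.5−4.5, -2.5−2.5) = -2.0779
Δθ = wrap(-2.0779 − -1.0472) = -1.0307; ω₁ = Δθ/dt₁ = -1.0307
distance = √((-2.5−2.5)² + (-4.5−4.5)²) = 10.2956; v₂ = distance/dt₂ = 10.2956

ω₁ = -1.0307, v₂ = 10.2956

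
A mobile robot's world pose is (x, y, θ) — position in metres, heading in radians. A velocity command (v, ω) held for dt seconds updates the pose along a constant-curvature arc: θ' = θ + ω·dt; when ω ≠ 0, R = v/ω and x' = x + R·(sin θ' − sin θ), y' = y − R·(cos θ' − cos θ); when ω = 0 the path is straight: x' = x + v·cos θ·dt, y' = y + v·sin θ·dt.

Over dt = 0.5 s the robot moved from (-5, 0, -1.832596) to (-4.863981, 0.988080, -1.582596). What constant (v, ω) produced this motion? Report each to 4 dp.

v = -2.0000, ω = 0.5000

Δθ = -1.582596 − -1.832596 = 0.250000
ω = Δθ/dt = 0.250000/0.5 = 0.5000
R = −Δy/(cos θ' − cos θ) = -4.0000
v = R·ω = -4.0000·0.5000 = -2.0000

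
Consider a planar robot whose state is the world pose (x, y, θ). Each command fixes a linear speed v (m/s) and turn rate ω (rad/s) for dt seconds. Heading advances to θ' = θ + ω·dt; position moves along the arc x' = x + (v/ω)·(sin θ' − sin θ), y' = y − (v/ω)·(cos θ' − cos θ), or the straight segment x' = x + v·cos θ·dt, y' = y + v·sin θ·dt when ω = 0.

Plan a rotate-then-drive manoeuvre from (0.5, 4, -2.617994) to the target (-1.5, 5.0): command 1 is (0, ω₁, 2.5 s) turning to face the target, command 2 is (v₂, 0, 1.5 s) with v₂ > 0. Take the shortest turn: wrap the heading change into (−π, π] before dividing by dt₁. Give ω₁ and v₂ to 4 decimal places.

ω₁ = -0.3949, v₂ = 1.4907

heading to target = atan2(5−4, -1.5−0.5) = 2.6779
Δθ = wrap(2.6779 − -2.6180) = -0.9872; ω₁ = Δθ/dt₁ = -0.3949
distance = √((-1.5−0.5)² + (5−4)²) = 2.2361; v₂ = distance/dt₂ = 1.4907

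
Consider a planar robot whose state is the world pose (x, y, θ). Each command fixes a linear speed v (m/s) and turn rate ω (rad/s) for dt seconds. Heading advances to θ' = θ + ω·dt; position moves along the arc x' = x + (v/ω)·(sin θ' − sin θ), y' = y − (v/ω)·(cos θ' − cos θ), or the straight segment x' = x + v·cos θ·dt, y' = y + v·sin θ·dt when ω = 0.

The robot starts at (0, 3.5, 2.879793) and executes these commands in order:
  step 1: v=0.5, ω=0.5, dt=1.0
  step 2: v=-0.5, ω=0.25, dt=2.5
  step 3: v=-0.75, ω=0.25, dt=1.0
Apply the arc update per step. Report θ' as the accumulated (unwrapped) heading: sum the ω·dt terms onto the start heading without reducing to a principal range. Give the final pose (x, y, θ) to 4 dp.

step 1: θ'=3.3798 (R=1.0000) → pose (-0.4948, 3.5058, 3.3798)
step 2: θ'=4.0048 (R=-2.0000) → pose (0.5532, 4.1493, 4.0048)
step 3: θ'=4.2548 (R=-3.0000) → pose (0.9647, 4.7740, 4.2548)

(0.9647, 4.7740, 4.2548)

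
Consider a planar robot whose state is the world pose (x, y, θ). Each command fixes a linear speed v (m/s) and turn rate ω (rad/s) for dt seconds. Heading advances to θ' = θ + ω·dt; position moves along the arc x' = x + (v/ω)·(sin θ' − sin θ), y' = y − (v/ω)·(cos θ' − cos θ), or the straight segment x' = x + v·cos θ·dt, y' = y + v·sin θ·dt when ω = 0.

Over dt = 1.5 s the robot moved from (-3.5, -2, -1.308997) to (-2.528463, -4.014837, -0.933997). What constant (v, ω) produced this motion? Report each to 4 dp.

v = 1.5000, ω = 0.2500

Δθ = -0.933997 − -1.308997 = 0.375000
ω = Δθ/dt = 0.375000/1.5 = 0.2500
R = −Δy/(cos θ' − cos θ) = 6.0000
v = R·ω = 6.0000·0.2500 = 1.5000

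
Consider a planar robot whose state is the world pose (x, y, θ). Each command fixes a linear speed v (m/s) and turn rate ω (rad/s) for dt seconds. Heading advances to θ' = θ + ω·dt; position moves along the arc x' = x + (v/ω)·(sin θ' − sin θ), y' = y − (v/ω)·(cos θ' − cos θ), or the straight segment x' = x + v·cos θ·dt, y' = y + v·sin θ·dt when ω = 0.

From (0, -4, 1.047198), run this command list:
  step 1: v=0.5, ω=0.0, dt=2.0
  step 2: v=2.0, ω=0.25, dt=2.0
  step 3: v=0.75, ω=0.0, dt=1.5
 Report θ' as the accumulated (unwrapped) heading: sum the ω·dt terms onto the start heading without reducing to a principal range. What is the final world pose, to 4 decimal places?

step 1: θ'=1.0472 (straight) → pose (0.5000, -3.1340, 1.0472)
step 2: θ'=1.5472 (R=8.0000) → pose (1.5696, 0.6773, 1.5472)
step 3: θ'=1.5472 (straight) → pose (1.5961, 1.8019, 1.5472)

(1.5961, 1.8019, 1.5472)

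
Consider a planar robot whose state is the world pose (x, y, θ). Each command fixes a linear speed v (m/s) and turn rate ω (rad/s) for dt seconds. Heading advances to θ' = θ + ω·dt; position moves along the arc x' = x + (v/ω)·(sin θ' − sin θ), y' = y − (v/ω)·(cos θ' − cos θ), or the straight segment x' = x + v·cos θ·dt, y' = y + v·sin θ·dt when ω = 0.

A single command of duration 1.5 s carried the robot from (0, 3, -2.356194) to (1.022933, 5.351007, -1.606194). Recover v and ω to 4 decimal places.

v = -1.7500, ω = 0.5000

Δθ = -1.606194 − -2.356194 = 0.750000
ω = Δθ/dt = 0.750000/1.5 = 0.5000
R = −Δy/(cos θ' − cos θ) = -3.5000
v = R·ω = -3.5000·0.5000 = -1.7500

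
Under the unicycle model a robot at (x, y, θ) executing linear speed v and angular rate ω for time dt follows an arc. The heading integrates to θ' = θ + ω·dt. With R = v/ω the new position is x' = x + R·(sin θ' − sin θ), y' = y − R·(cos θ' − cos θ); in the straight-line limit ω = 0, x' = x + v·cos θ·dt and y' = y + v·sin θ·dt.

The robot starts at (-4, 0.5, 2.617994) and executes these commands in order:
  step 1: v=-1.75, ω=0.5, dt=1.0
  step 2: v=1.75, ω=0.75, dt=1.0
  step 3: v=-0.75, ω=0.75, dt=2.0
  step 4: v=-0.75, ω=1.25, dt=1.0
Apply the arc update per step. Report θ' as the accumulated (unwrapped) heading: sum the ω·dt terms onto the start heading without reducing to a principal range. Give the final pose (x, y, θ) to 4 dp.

step 1: θ'=3.1180 (R=-3.5000) → pose (-2.3326, 0.0321, 3.1180)
step 2: θ'=3.8680 (R=2.3333) → pose (-3.9374, -0.5563, 3.8680)
step 3: θ'=5.3680 (R=-1.0000) → pose (-3.8089, 0.8009, 5.3680)
step 4: θ'=6.6180 (R=-0.6000) → pose (-4.4817, 1.0018, 6.6180)

(-4.4817, 1.0018, 6.6180)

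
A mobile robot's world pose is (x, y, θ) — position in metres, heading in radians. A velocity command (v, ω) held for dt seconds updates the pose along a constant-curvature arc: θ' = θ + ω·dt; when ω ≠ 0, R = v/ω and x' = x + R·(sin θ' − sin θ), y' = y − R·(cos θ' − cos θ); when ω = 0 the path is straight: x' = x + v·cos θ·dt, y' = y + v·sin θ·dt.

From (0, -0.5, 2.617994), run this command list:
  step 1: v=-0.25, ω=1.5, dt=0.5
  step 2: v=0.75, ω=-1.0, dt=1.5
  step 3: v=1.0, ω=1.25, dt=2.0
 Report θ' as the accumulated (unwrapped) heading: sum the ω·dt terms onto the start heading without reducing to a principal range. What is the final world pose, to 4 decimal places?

step 1: θ'=3.3680 (R=-0.1667) → pose (0.1207, -0.5181, 3.3680)
step 2: θ'=1.8680 (R=-0.7500) → pose (-0.7647, -0.0068, 1.8680)
step 3: θ'=4.3680 (R=0.8000) → pose (-2.2827, 0.0290, 4.3680)

(-2.2827, 0.0290, 4.3680)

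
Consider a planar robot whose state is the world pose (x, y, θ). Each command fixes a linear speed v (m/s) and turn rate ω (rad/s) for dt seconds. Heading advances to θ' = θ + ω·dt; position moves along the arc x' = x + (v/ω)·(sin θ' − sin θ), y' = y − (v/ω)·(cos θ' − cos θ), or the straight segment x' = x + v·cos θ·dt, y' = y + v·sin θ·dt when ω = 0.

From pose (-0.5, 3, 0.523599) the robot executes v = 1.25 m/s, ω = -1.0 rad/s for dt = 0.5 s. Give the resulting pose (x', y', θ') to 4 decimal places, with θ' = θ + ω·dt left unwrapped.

θ' = 0.5236 + -1.0·0.5 = 0.0236
R = v/ω = 1.25/-1.0 = -1.2500
x' = -0.5 + -1.2500·(sin 0.0236 − sin 0.5236) = 0.0955
y' = 3 − -1.2500·(cos 0.0236 − cos 0.5236) = 3.1671

(0.0955, 3.1671, 0.0236)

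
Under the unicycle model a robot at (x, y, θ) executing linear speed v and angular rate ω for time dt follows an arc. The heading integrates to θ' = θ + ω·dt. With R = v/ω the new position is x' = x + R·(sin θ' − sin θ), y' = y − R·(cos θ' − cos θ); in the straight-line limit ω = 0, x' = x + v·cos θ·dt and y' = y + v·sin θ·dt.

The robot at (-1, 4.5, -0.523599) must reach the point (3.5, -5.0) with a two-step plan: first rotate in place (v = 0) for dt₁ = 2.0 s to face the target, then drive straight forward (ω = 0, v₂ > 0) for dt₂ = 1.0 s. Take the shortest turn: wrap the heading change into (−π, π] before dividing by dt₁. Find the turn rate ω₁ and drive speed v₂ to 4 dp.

heading to target = atan2(-5−4.5, 3.5−-1) = -1.1284
Δθ = wrap(-1.1284 − -0.5236) = -0.6048; ω₁ = Δθ/dt₁ = -0.3024
distance = √((3.5−-1)² + (-5−4.5)²) = 10.5119; v₂ = distance/dt₂ = 10.5119

ω₁ = -0.3024, v₂ = 10.5119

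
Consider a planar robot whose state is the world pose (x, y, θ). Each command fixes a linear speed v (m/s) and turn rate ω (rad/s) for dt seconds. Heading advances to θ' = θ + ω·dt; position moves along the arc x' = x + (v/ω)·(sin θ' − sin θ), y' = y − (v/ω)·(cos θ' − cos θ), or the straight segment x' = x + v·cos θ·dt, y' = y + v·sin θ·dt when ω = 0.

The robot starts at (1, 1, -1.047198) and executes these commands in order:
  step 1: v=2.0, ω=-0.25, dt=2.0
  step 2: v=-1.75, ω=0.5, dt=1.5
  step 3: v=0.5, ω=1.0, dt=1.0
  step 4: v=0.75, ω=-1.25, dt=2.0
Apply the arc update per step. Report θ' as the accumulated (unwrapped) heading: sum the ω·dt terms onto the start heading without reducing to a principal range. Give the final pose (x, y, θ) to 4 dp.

(2.1022, -1.5749, -2.2972)

step 1: θ'=-1.5472 (R=-8.0000) → pose (2.0696, -2.8112, -1.5472)
step 2: θ'=-0.7972 (R=-3.5000) → pose (1.0744, -0.4483, -0.7972)
step 3: θ'=0.2028 (R=0.5000) → pose (1.5329, -0.5887, 0.2028)
step 4: θ'=-2.2972 (R=-0.6000) → pose (2.1022, -1.5749, -2.2972)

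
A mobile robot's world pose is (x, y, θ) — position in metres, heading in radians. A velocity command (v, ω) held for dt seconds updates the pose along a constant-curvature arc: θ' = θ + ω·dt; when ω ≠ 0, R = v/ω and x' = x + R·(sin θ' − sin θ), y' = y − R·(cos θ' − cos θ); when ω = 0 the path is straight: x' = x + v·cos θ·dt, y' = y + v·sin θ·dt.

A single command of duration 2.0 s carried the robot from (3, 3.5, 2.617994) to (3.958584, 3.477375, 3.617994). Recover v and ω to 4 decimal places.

Δθ = 3.617994 − 2.617994 = 1.000000
ω = Δθ/dt = 1.000000/2.0 = 0.5000
R = Δx/(sin θ' − sin θ) = -1.0000
v = R·ω = -1.0000·0.5000 = -0.5000

v = -0.5000, ω = 0.5000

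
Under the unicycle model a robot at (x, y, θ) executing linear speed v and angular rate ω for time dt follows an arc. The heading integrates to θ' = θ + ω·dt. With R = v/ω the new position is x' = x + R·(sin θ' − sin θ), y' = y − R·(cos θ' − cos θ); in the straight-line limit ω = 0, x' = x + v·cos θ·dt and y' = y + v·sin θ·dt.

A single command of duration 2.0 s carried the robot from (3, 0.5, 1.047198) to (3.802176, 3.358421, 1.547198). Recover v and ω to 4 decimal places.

Δθ = 1.547198 − 1.047198 = 0.500000
ω = Δθ/dt = 0.500000/2.0 = 0.2500
R = −Δy/(cos θ' − cos θ) = 6.0000
v = R·ω = 6.0000·0.2500 = 1.5000

v = 1.5000, ω = 0.2500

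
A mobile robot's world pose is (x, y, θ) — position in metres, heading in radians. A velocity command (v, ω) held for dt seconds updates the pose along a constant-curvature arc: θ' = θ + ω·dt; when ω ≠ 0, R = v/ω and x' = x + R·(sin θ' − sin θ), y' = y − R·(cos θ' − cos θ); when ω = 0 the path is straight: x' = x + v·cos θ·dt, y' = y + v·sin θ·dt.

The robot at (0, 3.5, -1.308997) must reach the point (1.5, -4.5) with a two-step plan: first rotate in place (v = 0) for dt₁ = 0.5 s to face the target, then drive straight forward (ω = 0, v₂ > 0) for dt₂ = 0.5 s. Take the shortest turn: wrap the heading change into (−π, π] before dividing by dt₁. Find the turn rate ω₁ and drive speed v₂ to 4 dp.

heading to target = atan2(-4.5−3.5, 1.5−0) = -1.3854
Δθ = wrap(-1.3854 − -1.3090) = -0.0765; ω₁ = Δθ/dt₁ = -0.1529
distance = √((1.5−0)² + (-4.5−3.5)²) = 8.1394; v₂ = distance/dt₂ = 16.2788

ω₁ = -0.1529, v₂ = 16.2788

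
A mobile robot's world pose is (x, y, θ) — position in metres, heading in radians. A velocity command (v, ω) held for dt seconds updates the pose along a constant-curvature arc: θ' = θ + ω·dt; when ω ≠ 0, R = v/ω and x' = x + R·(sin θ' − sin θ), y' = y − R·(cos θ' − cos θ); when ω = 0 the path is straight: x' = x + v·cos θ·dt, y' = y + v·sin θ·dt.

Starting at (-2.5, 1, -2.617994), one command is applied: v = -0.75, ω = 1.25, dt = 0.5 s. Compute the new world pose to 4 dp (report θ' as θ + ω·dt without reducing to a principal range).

(-2.2527, 1.2738, -1.9930)

θ' = -2.6180 + 1.25·0.5 = -1.9930
R = v/ω = -0.75/1.25 = -0.6000
x' = -2.5 + -0.6000·(sin -1.9930 − sin -2.6180) = -2.2527
y' = 1 − -0.6000·(cos -1.9930 − cos -2.6180) = 1.2738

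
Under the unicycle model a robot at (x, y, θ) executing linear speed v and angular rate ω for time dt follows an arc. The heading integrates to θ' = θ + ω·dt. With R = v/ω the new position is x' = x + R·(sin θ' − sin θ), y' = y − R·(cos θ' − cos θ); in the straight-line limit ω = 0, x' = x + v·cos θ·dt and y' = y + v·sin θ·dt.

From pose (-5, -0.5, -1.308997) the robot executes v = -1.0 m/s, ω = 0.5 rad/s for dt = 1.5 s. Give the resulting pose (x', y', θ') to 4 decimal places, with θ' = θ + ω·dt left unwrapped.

(-5.8712, 0.6779, -0.5590)

θ' = -1.3090 + 0.5·1.5 = -0.5590
R = v/ω = -1.0/0.5 = -2.0000
x' = -5 + -2.0000·(sin -0.5590 − sin -1.3090) = -5.8712
y' = -0.5 − -2.0000·(cos -0.5590 − cos -1.3090) = 0.6779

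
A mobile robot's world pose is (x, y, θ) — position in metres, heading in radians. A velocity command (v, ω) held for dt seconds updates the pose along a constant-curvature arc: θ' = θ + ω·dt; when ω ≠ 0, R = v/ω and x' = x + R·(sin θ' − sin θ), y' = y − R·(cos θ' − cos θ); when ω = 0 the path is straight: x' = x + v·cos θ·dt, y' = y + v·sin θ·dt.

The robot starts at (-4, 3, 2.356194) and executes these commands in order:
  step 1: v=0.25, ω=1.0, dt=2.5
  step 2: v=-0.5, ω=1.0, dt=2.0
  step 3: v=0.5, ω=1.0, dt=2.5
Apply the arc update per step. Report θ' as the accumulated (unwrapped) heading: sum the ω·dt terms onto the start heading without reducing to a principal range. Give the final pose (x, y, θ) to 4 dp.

step 1: θ'=4.8562 (R=0.2500) → pose (-4.4242, 2.7874, 4.8562)
step 2: θ'=6.8562 (R=-0.5000) → pose (-5.1901, 3.1359, 6.8562)
step 3: θ'=9.3562 (R=0.5000) → pose (-5.4269, 4.0548, 9.3562)

(-5.4269, 4.0548, 9.3562)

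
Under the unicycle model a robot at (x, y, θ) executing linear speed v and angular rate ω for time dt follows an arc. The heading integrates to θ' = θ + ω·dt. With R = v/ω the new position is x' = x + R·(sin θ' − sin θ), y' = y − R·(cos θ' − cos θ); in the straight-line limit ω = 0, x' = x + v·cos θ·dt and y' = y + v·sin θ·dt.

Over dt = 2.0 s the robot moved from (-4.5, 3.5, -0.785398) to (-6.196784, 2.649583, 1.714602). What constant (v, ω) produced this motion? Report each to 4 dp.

v = -1.2500, ω = 1.2500

Δθ = 1.714602 − -0.785398 = 2.500000
ω = Δθ/dt = 2.500000/2.0 = 1.2500
R = Δx/(sin θ' − sin θ) = -1.0000
v = R·ω = -1.0000·1.2500 = -1.2500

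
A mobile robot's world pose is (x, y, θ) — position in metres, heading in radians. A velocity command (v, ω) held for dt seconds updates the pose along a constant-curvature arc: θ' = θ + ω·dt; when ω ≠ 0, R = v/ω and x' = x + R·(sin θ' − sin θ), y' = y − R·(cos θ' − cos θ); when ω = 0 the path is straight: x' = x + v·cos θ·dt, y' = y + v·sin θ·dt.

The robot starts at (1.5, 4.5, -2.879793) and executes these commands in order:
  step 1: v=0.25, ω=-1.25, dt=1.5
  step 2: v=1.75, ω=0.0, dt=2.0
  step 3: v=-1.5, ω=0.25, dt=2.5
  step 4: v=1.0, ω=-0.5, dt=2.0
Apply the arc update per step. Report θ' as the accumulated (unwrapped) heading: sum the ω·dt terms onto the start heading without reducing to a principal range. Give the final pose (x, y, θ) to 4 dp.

(2.2230, 6.5542, -5.1298)

step 1: θ'=-4.7548 (R=-0.2000) → pose (1.2484, 4.7017, -4.7548)
step 2: θ'=-4.7548 (straight) → pose (1.3968, 8.1985, -4.7548)
step 3: θ'=-4.1298 (R=-6.0000) → pose (2.3812, 4.6430, -4.1298)
step 4: θ'=-5.1298 (R=-2.0000) → pose (2.2230, 6.5542, -5.1298)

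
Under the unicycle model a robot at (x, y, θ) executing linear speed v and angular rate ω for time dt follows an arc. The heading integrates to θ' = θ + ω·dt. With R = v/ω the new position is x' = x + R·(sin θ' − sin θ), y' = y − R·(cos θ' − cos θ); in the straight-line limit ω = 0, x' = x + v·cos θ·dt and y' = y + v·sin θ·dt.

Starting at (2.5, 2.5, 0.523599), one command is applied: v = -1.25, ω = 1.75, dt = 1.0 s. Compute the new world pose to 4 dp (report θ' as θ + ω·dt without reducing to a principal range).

(2.3121, 1.4197, 2.2736)

θ' = 0.5236 + 1.75·1.0 = 2.2736
R = v/ω = -1.25/1.75 = -0.7143
x' = 2.5 + -0.7143·(sin 2.2736 − sin 0.5236) = 2.3121
y' = 2.5 − -0.7143·(cos 2.2736 − cos 0.5236) = 1.4197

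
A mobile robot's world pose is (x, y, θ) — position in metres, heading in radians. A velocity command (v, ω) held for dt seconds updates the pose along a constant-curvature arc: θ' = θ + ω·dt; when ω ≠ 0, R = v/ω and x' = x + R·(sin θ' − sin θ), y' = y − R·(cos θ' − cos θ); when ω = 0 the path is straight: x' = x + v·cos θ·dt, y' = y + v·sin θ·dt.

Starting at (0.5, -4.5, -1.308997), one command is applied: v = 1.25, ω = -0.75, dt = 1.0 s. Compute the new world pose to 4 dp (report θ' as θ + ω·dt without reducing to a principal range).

(0.3621, -5.7131, -2.0590)

θ' = -1.3090 + -0.75·1.0 = -2.0590
R = v/ω = 1.25/-0.75 = -1.6667
x' = 0.5 + -1.6667·(sin -2.0590 − sin -1.3090) = 0.3621
y' = -4.5 − -1.6667·(cos -2.0590 − cos -1.3090) = -5.7131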